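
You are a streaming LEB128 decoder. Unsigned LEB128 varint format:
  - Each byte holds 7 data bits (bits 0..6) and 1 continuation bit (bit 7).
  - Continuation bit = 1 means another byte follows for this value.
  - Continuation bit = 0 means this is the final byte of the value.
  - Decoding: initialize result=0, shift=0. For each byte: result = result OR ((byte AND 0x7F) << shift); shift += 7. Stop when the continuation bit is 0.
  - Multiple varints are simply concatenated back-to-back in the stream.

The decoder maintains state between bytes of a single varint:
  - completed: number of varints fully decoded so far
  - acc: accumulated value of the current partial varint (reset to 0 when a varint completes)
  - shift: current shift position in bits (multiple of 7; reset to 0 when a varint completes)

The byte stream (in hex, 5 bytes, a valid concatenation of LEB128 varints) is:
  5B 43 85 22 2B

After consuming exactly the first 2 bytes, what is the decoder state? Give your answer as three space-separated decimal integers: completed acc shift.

Answer: 2 0 0

Derivation:
byte[0]=0x5B cont=0 payload=0x5B: varint #1 complete (value=91); reset -> completed=1 acc=0 shift=0
byte[1]=0x43 cont=0 payload=0x43: varint #2 complete (value=67); reset -> completed=2 acc=0 shift=0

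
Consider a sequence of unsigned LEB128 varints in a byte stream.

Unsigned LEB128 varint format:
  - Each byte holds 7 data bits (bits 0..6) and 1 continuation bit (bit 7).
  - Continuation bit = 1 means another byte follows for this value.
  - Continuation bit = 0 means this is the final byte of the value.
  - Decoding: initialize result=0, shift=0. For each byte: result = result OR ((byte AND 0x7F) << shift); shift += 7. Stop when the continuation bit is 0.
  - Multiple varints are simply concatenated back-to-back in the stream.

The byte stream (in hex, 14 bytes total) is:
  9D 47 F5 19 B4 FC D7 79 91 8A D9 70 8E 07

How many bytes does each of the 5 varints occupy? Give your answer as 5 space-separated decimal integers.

Answer: 2 2 4 4 2

Derivation:
  byte[0]=0x9D cont=1 payload=0x1D=29: acc |= 29<<0 -> acc=29 shift=7
  byte[1]=0x47 cont=0 payload=0x47=71: acc |= 71<<7 -> acc=9117 shift=14 [end]
Varint 1: bytes[0:2] = 9D 47 -> value 9117 (2 byte(s))
  byte[2]=0xF5 cont=1 payload=0x75=117: acc |= 117<<0 -> acc=117 shift=7
  byte[3]=0x19 cont=0 payload=0x19=25: acc |= 25<<7 -> acc=3317 shift=14 [end]
Varint 2: bytes[2:4] = F5 19 -> value 3317 (2 byte(s))
  byte[4]=0xB4 cont=1 payload=0x34=52: acc |= 52<<0 -> acc=52 shift=7
  byte[5]=0xFC cont=1 payload=0x7C=124: acc |= 124<<7 -> acc=15924 shift=14
  byte[6]=0xD7 cont=1 payload=0x57=87: acc |= 87<<14 -> acc=1441332 shift=21
  byte[7]=0x79 cont=0 payload=0x79=121: acc |= 121<<21 -> acc=255196724 shift=28 [end]
Varint 3: bytes[4:8] = B4 FC D7 79 -> value 255196724 (4 byte(s))
  byte[8]=0x91 cont=1 payload=0x11=17: acc |= 17<<0 -> acc=17 shift=7
  byte[9]=0x8A cont=1 payload=0x0A=10: acc |= 10<<7 -> acc=1297 shift=14
  byte[10]=0xD9 cont=1 payload=0x59=89: acc |= 89<<14 -> acc=1459473 shift=21
  byte[11]=0x70 cont=0 payload=0x70=112: acc |= 112<<21 -> acc=236340497 shift=28 [end]
Varint 4: bytes[8:12] = 91 8A D9 70 -> value 236340497 (4 byte(s))
  byte[12]=0x8E cont=1 payload=0x0E=14: acc |= 14<<0 -> acc=14 shift=7
  byte[13]=0x07 cont=0 payload=0x07=7: acc |= 7<<7 -> acc=910 shift=14 [end]
Varint 5: bytes[12:14] = 8E 07 -> value 910 (2 byte(s))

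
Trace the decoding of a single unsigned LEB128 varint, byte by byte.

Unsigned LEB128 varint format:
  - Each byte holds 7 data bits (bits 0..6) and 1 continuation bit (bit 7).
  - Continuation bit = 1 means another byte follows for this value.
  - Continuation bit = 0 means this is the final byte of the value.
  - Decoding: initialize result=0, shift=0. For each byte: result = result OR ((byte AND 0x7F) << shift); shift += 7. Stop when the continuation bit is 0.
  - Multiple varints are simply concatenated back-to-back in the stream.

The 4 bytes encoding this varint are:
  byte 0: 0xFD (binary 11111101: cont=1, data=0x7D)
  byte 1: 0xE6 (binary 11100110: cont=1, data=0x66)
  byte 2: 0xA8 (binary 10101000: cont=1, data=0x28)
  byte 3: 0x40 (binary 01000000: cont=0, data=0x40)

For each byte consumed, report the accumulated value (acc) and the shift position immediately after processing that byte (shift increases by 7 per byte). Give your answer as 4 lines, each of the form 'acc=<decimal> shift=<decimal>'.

byte 0=0xFD: payload=0x7D=125, contrib = 125<<0 = 125; acc -> 125, shift -> 7
byte 1=0xE6: payload=0x66=102, contrib = 102<<7 = 13056; acc -> 13181, shift -> 14
byte 2=0xA8: payload=0x28=40, contrib = 40<<14 = 655360; acc -> 668541, shift -> 21
byte 3=0x40: payload=0x40=64, contrib = 64<<21 = 134217728; acc -> 134886269, shift -> 28

Answer: acc=125 shift=7
acc=13181 shift=14
acc=668541 shift=21
acc=134886269 shift=28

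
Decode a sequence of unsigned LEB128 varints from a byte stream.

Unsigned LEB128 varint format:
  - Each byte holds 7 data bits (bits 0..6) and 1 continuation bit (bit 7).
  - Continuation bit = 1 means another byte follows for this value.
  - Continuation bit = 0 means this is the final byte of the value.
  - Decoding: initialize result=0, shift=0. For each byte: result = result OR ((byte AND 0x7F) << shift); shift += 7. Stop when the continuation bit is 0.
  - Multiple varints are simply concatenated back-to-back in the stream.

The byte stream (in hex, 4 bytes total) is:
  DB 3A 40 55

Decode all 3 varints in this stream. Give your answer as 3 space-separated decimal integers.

  byte[0]=0xDB cont=1 payload=0x5B=91: acc |= 91<<0 -> acc=91 shift=7
  byte[1]=0x3A cont=0 payload=0x3A=58: acc |= 58<<7 -> acc=7515 shift=14 [end]
Varint 1: bytes[0:2] = DB 3A -> value 7515 (2 byte(s))
  byte[2]=0x40 cont=0 payload=0x40=64: acc |= 64<<0 -> acc=64 shift=7 [end]
Varint 2: bytes[2:3] = 40 -> value 64 (1 byte(s))
  byte[3]=0x55 cont=0 payload=0x55=85: acc |= 85<<0 -> acc=85 shift=7 [end]
Varint 3: bytes[3:4] = 55 -> value 85 (1 byte(s))

Answer: 7515 64 85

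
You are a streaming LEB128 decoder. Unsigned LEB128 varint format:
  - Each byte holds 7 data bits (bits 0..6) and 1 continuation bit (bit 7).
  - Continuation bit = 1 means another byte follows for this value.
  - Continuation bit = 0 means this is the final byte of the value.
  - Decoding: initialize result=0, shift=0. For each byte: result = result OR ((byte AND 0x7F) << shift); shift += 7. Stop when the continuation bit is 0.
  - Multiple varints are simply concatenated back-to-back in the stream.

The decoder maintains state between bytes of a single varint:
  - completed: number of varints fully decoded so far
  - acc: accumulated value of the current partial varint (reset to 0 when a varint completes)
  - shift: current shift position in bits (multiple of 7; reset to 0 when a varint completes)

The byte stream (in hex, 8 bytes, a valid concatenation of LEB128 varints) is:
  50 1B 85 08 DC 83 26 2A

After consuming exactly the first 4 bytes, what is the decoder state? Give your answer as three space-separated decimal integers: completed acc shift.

byte[0]=0x50 cont=0 payload=0x50: varint #1 complete (value=80); reset -> completed=1 acc=0 shift=0
byte[1]=0x1B cont=0 payload=0x1B: varint #2 complete (value=27); reset -> completed=2 acc=0 shift=0
byte[2]=0x85 cont=1 payload=0x05: acc |= 5<<0 -> completed=2 acc=5 shift=7
byte[3]=0x08 cont=0 payload=0x08: varint #3 complete (value=1029); reset -> completed=3 acc=0 shift=0

Answer: 3 0 0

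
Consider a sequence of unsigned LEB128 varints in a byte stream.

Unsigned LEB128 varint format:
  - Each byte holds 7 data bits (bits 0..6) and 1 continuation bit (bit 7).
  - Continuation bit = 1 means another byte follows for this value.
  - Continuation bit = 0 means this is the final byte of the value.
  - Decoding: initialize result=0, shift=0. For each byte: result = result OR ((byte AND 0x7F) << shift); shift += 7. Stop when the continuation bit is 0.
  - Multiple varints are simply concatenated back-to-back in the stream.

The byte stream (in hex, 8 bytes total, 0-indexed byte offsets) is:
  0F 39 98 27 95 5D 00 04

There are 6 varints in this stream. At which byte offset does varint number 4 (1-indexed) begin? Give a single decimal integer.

  byte[0]=0x0F cont=0 payload=0x0F=15: acc |= 15<<0 -> acc=15 shift=7 [end]
Varint 1: bytes[0:1] = 0F -> value 15 (1 byte(s))
  byte[1]=0x39 cont=0 payload=0x39=57: acc |= 57<<0 -> acc=57 shift=7 [end]
Varint 2: bytes[1:2] = 39 -> value 57 (1 byte(s))
  byte[2]=0x98 cont=1 payload=0x18=24: acc |= 24<<0 -> acc=24 shift=7
  byte[3]=0x27 cont=0 payload=0x27=39: acc |= 39<<7 -> acc=5016 shift=14 [end]
Varint 3: bytes[2:4] = 98 27 -> value 5016 (2 byte(s))
  byte[4]=0x95 cont=1 payload=0x15=21: acc |= 21<<0 -> acc=21 shift=7
  byte[5]=0x5D cont=0 payload=0x5D=93: acc |= 93<<7 -> acc=11925 shift=14 [end]
Varint 4: bytes[4:6] = 95 5D -> value 11925 (2 byte(s))
  byte[6]=0x00 cont=0 payload=0x00=0: acc |= 0<<0 -> acc=0 shift=7 [end]
Varint 5: bytes[6:7] = 00 -> value 0 (1 byte(s))
  byte[7]=0x04 cont=0 payload=0x04=4: acc |= 4<<0 -> acc=4 shift=7 [end]
Varint 6: bytes[7:8] = 04 -> value 4 (1 byte(s))

Answer: 4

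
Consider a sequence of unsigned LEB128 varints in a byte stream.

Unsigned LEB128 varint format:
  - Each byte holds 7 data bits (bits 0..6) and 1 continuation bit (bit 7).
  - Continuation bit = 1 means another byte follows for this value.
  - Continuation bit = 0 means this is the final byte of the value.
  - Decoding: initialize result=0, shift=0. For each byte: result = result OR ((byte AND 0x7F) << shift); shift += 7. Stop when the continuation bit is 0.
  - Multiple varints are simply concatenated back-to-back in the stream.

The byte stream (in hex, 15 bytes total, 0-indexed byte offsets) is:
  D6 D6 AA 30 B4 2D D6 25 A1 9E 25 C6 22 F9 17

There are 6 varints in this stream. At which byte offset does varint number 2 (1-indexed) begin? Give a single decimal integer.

  byte[0]=0xD6 cont=1 payload=0x56=86: acc |= 86<<0 -> acc=86 shift=7
  byte[1]=0xD6 cont=1 payload=0x56=86: acc |= 86<<7 -> acc=11094 shift=14
  byte[2]=0xAA cont=1 payload=0x2A=42: acc |= 42<<14 -> acc=699222 shift=21
  byte[3]=0x30 cont=0 payload=0x30=48: acc |= 48<<21 -> acc=101362518 shift=28 [end]
Varint 1: bytes[0:4] = D6 D6 AA 30 -> value 101362518 (4 byte(s))
  byte[4]=0xB4 cont=1 payload=0x34=52: acc |= 52<<0 -> acc=52 shift=7
  byte[5]=0x2D cont=0 payload=0x2D=45: acc |= 45<<7 -> acc=5812 shift=14 [end]
Varint 2: bytes[4:6] = B4 2D -> value 5812 (2 byte(s))
  byte[6]=0xD6 cont=1 payload=0x56=86: acc |= 86<<0 -> acc=86 shift=7
  byte[7]=0x25 cont=0 payload=0x25=37: acc |= 37<<7 -> acc=4822 shift=14 [end]
Varint 3: bytes[6:8] = D6 25 -> value 4822 (2 byte(s))
  byte[8]=0xA1 cont=1 payload=0x21=33: acc |= 33<<0 -> acc=33 shift=7
  byte[9]=0x9E cont=1 payload=0x1E=30: acc |= 30<<7 -> acc=3873 shift=14
  byte[10]=0x25 cont=0 payload=0x25=37: acc |= 37<<14 -> acc=610081 shift=21 [end]
Varint 4: bytes[8:11] = A1 9E 25 -> value 610081 (3 byte(s))
  byte[11]=0xC6 cont=1 payload=0x46=70: acc |= 70<<0 -> acc=70 shift=7
  byte[12]=0x22 cont=0 payload=0x22=34: acc |= 34<<7 -> acc=4422 shift=14 [end]
Varint 5: bytes[11:13] = C6 22 -> value 4422 (2 byte(s))
  byte[13]=0xF9 cont=1 payload=0x79=121: acc |= 121<<0 -> acc=121 shift=7
  byte[14]=0x17 cont=0 payload=0x17=23: acc |= 23<<7 -> acc=3065 shift=14 [end]
Varint 6: bytes[13:15] = F9 17 -> value 3065 (2 byte(s))

Answer: 4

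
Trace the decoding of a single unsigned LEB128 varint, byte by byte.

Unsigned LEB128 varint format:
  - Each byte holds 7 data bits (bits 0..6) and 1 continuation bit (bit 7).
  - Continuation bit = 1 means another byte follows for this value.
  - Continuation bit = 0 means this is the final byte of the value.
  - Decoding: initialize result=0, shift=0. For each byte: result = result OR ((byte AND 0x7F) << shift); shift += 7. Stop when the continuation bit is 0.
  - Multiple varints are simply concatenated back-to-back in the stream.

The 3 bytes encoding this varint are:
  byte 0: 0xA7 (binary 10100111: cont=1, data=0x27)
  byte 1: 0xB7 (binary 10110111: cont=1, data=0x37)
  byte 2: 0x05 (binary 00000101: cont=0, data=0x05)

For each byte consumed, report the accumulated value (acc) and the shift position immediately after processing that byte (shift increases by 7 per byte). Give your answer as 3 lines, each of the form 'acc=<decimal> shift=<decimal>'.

Answer: acc=39 shift=7
acc=7079 shift=14
acc=88999 shift=21

Derivation:
byte 0=0xA7: payload=0x27=39, contrib = 39<<0 = 39; acc -> 39, shift -> 7
byte 1=0xB7: payload=0x37=55, contrib = 55<<7 = 7040; acc -> 7079, shift -> 14
byte 2=0x05: payload=0x05=5, contrib = 5<<14 = 81920; acc -> 88999, shift -> 21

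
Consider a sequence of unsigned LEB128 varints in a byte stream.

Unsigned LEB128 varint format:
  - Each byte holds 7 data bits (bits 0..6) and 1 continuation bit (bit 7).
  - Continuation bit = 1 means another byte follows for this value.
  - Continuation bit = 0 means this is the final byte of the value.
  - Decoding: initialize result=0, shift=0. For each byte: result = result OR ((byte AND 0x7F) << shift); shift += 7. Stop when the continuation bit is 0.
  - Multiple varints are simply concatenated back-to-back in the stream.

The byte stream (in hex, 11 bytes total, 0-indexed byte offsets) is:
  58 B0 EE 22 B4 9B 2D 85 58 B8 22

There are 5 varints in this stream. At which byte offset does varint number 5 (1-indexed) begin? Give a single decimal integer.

Answer: 9

Derivation:
  byte[0]=0x58 cont=0 payload=0x58=88: acc |= 88<<0 -> acc=88 shift=7 [end]
Varint 1: bytes[0:1] = 58 -> value 88 (1 byte(s))
  byte[1]=0xB0 cont=1 payload=0x30=48: acc |= 48<<0 -> acc=48 shift=7
  byte[2]=0xEE cont=1 payload=0x6E=110: acc |= 110<<7 -> acc=14128 shift=14
  byte[3]=0x22 cont=0 payload=0x22=34: acc |= 34<<14 -> acc=571184 shift=21 [end]
Varint 2: bytes[1:4] = B0 EE 22 -> value 571184 (3 byte(s))
  byte[4]=0xB4 cont=1 payload=0x34=52: acc |= 52<<0 -> acc=52 shift=7
  byte[5]=0x9B cont=1 payload=0x1B=27: acc |= 27<<7 -> acc=3508 shift=14
  byte[6]=0x2D cont=0 payload=0x2D=45: acc |= 45<<14 -> acc=740788 shift=21 [end]
Varint 3: bytes[4:7] = B4 9B 2D -> value 740788 (3 byte(s))
  byte[7]=0x85 cont=1 payload=0x05=5: acc |= 5<<0 -> acc=5 shift=7
  byte[8]=0x58 cont=0 payload=0x58=88: acc |= 88<<7 -> acc=11269 shift=14 [end]
Varint 4: bytes[7:9] = 85 58 -> value 11269 (2 byte(s))
  byte[9]=0xB8 cont=1 payload=0x38=56: acc |= 56<<0 -> acc=56 shift=7
  byte[10]=0x22 cont=0 payload=0x22=34: acc |= 34<<7 -> acc=4408 shift=14 [end]
Varint 5: bytes[9:11] = B8 22 -> value 4408 (2 byte(s))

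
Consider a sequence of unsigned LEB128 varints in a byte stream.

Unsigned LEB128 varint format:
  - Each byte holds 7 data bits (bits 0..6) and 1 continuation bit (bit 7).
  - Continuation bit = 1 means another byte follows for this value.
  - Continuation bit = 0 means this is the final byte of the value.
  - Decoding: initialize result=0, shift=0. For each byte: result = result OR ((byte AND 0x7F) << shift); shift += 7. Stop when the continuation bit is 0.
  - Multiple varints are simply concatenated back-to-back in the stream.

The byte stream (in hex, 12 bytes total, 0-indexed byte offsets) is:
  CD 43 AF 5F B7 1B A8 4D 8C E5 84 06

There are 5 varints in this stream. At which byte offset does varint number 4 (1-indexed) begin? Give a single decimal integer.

  byte[0]=0xCD cont=1 payload=0x4D=77: acc |= 77<<0 -> acc=77 shift=7
  byte[1]=0x43 cont=0 payload=0x43=67: acc |= 67<<7 -> acc=8653 shift=14 [end]
Varint 1: bytes[0:2] = CD 43 -> value 8653 (2 byte(s))
  byte[2]=0xAF cont=1 payload=0x2F=47: acc |= 47<<0 -> acc=47 shift=7
  byte[3]=0x5F cont=0 payload=0x5F=95: acc |= 95<<7 -> acc=12207 shift=14 [end]
Varint 2: bytes[2:4] = AF 5F -> value 12207 (2 byte(s))
  byte[4]=0xB7 cont=1 payload=0x37=55: acc |= 55<<0 -> acc=55 shift=7
  byte[5]=0x1B cont=0 payload=0x1B=27: acc |= 27<<7 -> acc=3511 shift=14 [end]
Varint 3: bytes[4:6] = B7 1B -> value 3511 (2 byte(s))
  byte[6]=0xA8 cont=1 payload=0x28=40: acc |= 40<<0 -> acc=40 shift=7
  byte[7]=0x4D cont=0 payload=0x4D=77: acc |= 77<<7 -> acc=9896 shift=14 [end]
Varint 4: bytes[6:8] = A8 4D -> value 9896 (2 byte(s))
  byte[8]=0x8C cont=1 payload=0x0C=12: acc |= 12<<0 -> acc=12 shift=7
  byte[9]=0xE5 cont=1 payload=0x65=101: acc |= 101<<7 -> acc=12940 shift=14
  byte[10]=0x84 cont=1 payload=0x04=4: acc |= 4<<14 -> acc=78476 shift=21
  byte[11]=0x06 cont=0 payload=0x06=6: acc |= 6<<21 -> acc=12661388 shift=28 [end]
Varint 5: bytes[8:12] = 8C E5 84 06 -> value 12661388 (4 byte(s))

Answer: 6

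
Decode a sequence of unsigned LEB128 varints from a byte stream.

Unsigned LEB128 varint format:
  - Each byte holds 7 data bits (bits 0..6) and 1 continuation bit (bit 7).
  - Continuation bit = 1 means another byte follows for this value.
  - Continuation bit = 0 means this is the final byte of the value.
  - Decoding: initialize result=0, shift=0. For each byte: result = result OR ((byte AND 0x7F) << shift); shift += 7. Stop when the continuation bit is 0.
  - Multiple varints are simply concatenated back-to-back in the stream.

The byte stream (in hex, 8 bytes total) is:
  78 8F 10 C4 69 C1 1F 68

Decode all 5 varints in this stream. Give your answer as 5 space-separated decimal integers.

  byte[0]=0x78 cont=0 payload=0x78=120: acc |= 120<<0 -> acc=120 shift=7 [end]
Varint 1: bytes[0:1] = 78 -> value 120 (1 byte(s))
  byte[1]=0x8F cont=1 payload=0x0F=15: acc |= 15<<0 -> acc=15 shift=7
  byte[2]=0x10 cont=0 payload=0x10=16: acc |= 16<<7 -> acc=2063 shift=14 [end]
Varint 2: bytes[1:3] = 8F 10 -> value 2063 (2 byte(s))
  byte[3]=0xC4 cont=1 payload=0x44=68: acc |= 68<<0 -> acc=68 shift=7
  byte[4]=0x69 cont=0 payload=0x69=105: acc |= 105<<7 -> acc=13508 shift=14 [end]
Varint 3: bytes[3:5] = C4 69 -> value 13508 (2 byte(s))
  byte[5]=0xC1 cont=1 payload=0x41=65: acc |= 65<<0 -> acc=65 shift=7
  byte[6]=0x1F cont=0 payload=0x1F=31: acc |= 31<<7 -> acc=4033 shift=14 [end]
Varint 4: bytes[5:7] = C1 1F -> value 4033 (2 byte(s))
  byte[7]=0x68 cont=0 payload=0x68=104: acc |= 104<<0 -> acc=104 shift=7 [end]
Varint 5: bytes[7:8] = 68 -> value 104 (1 byte(s))

Answer: 120 2063 13508 4033 104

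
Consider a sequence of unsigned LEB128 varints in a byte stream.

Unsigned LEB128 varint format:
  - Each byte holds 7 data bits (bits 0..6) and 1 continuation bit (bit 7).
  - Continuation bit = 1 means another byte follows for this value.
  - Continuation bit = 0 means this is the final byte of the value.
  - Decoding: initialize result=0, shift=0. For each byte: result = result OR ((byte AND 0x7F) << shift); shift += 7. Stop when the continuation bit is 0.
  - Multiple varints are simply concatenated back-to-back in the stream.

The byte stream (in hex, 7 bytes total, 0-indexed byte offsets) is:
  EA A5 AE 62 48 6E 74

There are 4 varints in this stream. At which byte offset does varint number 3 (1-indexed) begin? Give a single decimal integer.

  byte[0]=0xEA cont=1 payload=0x6A=106: acc |= 106<<0 -> acc=106 shift=7
  byte[1]=0xA5 cont=1 payload=0x25=37: acc |= 37<<7 -> acc=4842 shift=14
  byte[2]=0xAE cont=1 payload=0x2E=46: acc |= 46<<14 -> acc=758506 shift=21
  byte[3]=0x62 cont=0 payload=0x62=98: acc |= 98<<21 -> acc=206279402 shift=28 [end]
Varint 1: bytes[0:4] = EA A5 AE 62 -> value 206279402 (4 byte(s))
  byte[4]=0x48 cont=0 payload=0x48=72: acc |= 72<<0 -> acc=72 shift=7 [end]
Varint 2: bytes[4:5] = 48 -> value 72 (1 byte(s))
  byte[5]=0x6E cont=0 payload=0x6E=110: acc |= 110<<0 -> acc=110 shift=7 [end]
Varint 3: bytes[5:6] = 6E -> value 110 (1 byte(s))
  byte[6]=0x74 cont=0 payload=0x74=116: acc |= 116<<0 -> acc=116 shift=7 [end]
Varint 4: bytes[6:7] = 74 -> value 116 (1 byte(s))

Answer: 5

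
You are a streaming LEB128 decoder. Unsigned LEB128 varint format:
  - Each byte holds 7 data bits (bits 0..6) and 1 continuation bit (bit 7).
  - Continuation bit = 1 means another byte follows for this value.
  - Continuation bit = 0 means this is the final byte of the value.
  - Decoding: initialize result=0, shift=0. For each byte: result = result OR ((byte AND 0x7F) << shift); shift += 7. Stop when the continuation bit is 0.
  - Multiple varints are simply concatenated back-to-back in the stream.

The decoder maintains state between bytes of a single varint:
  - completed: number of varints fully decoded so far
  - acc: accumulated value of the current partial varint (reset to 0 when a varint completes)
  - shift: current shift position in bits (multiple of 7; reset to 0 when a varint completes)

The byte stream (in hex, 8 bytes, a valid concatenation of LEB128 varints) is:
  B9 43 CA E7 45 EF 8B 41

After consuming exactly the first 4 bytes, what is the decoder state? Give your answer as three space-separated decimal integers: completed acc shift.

Answer: 1 13258 14

Derivation:
byte[0]=0xB9 cont=1 payload=0x39: acc |= 57<<0 -> completed=0 acc=57 shift=7
byte[1]=0x43 cont=0 payload=0x43: varint #1 complete (value=8633); reset -> completed=1 acc=0 shift=0
byte[2]=0xCA cont=1 payload=0x4A: acc |= 74<<0 -> completed=1 acc=74 shift=7
byte[3]=0xE7 cont=1 payload=0x67: acc |= 103<<7 -> completed=1 acc=13258 shift=14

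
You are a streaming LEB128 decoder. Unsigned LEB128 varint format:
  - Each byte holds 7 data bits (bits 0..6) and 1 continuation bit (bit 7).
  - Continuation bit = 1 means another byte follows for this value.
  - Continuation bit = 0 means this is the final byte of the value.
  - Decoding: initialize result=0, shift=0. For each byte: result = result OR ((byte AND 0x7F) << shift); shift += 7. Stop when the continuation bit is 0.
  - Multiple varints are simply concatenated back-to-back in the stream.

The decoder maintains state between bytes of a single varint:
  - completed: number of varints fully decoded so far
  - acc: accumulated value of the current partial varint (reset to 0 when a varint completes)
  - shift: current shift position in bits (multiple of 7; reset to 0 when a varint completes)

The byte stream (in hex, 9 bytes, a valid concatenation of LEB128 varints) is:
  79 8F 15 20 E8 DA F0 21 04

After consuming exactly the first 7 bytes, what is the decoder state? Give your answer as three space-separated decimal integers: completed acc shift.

Answer: 3 1846632 21

Derivation:
byte[0]=0x79 cont=0 payload=0x79: varint #1 complete (value=121); reset -> completed=1 acc=0 shift=0
byte[1]=0x8F cont=1 payload=0x0F: acc |= 15<<0 -> completed=1 acc=15 shift=7
byte[2]=0x15 cont=0 payload=0x15: varint #2 complete (value=2703); reset -> completed=2 acc=0 shift=0
byte[3]=0x20 cont=0 payload=0x20: varint #3 complete (value=32); reset -> completed=3 acc=0 shift=0
byte[4]=0xE8 cont=1 payload=0x68: acc |= 104<<0 -> completed=3 acc=104 shift=7
byte[5]=0xDA cont=1 payload=0x5A: acc |= 90<<7 -> completed=3 acc=11624 shift=14
byte[6]=0xF0 cont=1 payload=0x70: acc |= 112<<14 -> completed=3 acc=1846632 shift=21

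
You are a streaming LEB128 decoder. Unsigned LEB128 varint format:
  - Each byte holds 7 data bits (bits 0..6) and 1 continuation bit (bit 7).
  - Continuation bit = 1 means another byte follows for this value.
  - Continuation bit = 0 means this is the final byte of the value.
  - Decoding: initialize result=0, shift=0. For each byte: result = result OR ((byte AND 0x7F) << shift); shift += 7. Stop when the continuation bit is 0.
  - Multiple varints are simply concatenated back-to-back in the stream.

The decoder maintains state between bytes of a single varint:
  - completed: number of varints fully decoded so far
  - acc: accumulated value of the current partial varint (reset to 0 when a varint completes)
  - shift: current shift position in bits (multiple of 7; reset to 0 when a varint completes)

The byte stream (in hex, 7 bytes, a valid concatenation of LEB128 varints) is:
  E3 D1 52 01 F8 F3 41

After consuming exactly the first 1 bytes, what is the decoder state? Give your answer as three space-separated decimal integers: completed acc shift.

byte[0]=0xE3 cont=1 payload=0x63: acc |= 99<<0 -> completed=0 acc=99 shift=7

Answer: 0 99 7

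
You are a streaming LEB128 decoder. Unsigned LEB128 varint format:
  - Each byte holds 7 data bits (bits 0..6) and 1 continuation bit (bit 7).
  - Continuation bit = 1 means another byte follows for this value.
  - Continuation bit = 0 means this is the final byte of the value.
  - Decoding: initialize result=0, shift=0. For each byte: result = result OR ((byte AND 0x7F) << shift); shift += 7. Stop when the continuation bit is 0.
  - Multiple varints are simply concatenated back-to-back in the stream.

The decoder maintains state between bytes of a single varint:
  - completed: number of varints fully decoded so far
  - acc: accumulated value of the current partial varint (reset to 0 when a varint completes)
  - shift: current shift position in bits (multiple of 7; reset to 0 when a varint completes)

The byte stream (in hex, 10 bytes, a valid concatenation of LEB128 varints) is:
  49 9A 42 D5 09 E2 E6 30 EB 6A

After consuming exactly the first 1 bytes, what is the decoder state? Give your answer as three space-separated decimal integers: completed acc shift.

byte[0]=0x49 cont=0 payload=0x49: varint #1 complete (value=73); reset -> completed=1 acc=0 shift=0

Answer: 1 0 0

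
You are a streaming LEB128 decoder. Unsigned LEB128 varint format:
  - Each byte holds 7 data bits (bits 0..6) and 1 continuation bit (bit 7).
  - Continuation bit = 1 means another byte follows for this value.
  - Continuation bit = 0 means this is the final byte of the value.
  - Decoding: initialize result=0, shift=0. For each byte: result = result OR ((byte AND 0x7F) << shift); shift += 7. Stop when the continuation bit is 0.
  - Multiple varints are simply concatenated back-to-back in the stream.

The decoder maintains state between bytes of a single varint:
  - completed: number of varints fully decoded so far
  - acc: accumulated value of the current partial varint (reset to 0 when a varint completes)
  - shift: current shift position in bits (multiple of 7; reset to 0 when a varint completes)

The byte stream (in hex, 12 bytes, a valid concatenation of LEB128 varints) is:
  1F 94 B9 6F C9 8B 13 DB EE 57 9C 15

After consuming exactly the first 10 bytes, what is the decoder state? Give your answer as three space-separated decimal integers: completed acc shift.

Answer: 4 0 0

Derivation:
byte[0]=0x1F cont=0 payload=0x1F: varint #1 complete (value=31); reset -> completed=1 acc=0 shift=0
byte[1]=0x94 cont=1 payload=0x14: acc |= 20<<0 -> completed=1 acc=20 shift=7
byte[2]=0xB9 cont=1 payload=0x39: acc |= 57<<7 -> completed=1 acc=7316 shift=14
byte[3]=0x6F cont=0 payload=0x6F: varint #2 complete (value=1825940); reset -> completed=2 acc=0 shift=0
byte[4]=0xC9 cont=1 payload=0x49: acc |= 73<<0 -> completed=2 acc=73 shift=7
byte[5]=0x8B cont=1 payload=0x0B: acc |= 11<<7 -> completed=2 acc=1481 shift=14
byte[6]=0x13 cont=0 payload=0x13: varint #3 complete (value=312777); reset -> completed=3 acc=0 shift=0
byte[7]=0xDB cont=1 payload=0x5B: acc |= 91<<0 -> completed=3 acc=91 shift=7
byte[8]=0xEE cont=1 payload=0x6E: acc |= 110<<7 -> completed=3 acc=14171 shift=14
byte[9]=0x57 cont=0 payload=0x57: varint #4 complete (value=1439579); reset -> completed=4 acc=0 shift=0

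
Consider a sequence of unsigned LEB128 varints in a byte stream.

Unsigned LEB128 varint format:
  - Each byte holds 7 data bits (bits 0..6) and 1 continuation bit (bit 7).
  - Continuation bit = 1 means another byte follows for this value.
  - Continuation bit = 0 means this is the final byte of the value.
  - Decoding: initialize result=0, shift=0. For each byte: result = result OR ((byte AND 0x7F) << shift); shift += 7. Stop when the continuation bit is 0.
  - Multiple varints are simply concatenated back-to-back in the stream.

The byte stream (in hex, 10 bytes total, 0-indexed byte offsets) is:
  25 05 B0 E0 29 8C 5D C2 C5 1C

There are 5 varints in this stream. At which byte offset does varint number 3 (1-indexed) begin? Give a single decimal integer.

Answer: 2

Derivation:
  byte[0]=0x25 cont=0 payload=0x25=37: acc |= 37<<0 -> acc=37 shift=7 [end]
Varint 1: bytes[0:1] = 25 -> value 37 (1 byte(s))
  byte[1]=0x05 cont=0 payload=0x05=5: acc |= 5<<0 -> acc=5 shift=7 [end]
Varint 2: bytes[1:2] = 05 -> value 5 (1 byte(s))
  byte[2]=0xB0 cont=1 payload=0x30=48: acc |= 48<<0 -> acc=48 shift=7
  byte[3]=0xE0 cont=1 payload=0x60=96: acc |= 96<<7 -> acc=12336 shift=14
  byte[4]=0x29 cont=0 payload=0x29=41: acc |= 41<<14 -> acc=684080 shift=21 [end]
Varint 3: bytes[2:5] = B0 E0 29 -> value 684080 (3 byte(s))
  byte[5]=0x8C cont=1 payload=0x0C=12: acc |= 12<<0 -> acc=12 shift=7
  byte[6]=0x5D cont=0 payload=0x5D=93: acc |= 93<<7 -> acc=11916 shift=14 [end]
Varint 4: bytes[5:7] = 8C 5D -> value 11916 (2 byte(s))
  byte[7]=0xC2 cont=1 payload=0x42=66: acc |= 66<<0 -> acc=66 shift=7
  byte[8]=0xC5 cont=1 payload=0x45=69: acc |= 69<<7 -> acc=8898 shift=14
  byte[9]=0x1C cont=0 payload=0x1C=28: acc |= 28<<14 -> acc=467650 shift=21 [end]
Varint 5: bytes[7:10] = C2 C5 1C -> value 467650 (3 byte(s))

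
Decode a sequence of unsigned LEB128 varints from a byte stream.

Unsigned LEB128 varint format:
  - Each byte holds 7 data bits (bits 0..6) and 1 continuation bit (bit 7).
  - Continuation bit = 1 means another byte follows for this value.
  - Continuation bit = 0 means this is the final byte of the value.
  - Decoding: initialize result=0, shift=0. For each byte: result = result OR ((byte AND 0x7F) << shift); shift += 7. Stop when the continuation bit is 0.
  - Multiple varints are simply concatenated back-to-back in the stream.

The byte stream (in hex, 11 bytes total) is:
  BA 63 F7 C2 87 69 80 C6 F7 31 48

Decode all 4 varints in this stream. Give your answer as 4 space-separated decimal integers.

  byte[0]=0xBA cont=1 payload=0x3A=58: acc |= 58<<0 -> acc=58 shift=7
  byte[1]=0x63 cont=0 payload=0x63=99: acc |= 99<<7 -> acc=12730 shift=14 [end]
Varint 1: bytes[0:2] = BA 63 -> value 12730 (2 byte(s))
  byte[2]=0xF7 cont=1 payload=0x77=119: acc |= 119<<0 -> acc=119 shift=7
  byte[3]=0xC2 cont=1 payload=0x42=66: acc |= 66<<7 -> acc=8567 shift=14
  byte[4]=0x87 cont=1 payload=0x07=7: acc |= 7<<14 -> acc=123255 shift=21
  byte[5]=0x69 cont=0 payload=0x69=105: acc |= 105<<21 -> acc=220324215 shift=28 [end]
Varint 2: bytes[2:6] = F7 C2 87 69 -> value 220324215 (4 byte(s))
  byte[6]=0x80 cont=1 payload=0x00=0: acc |= 0<<0 -> acc=0 shift=7
  byte[7]=0xC6 cont=1 payload=0x46=70: acc |= 70<<7 -> acc=8960 shift=14
  byte[8]=0xF7 cont=1 payload=0x77=119: acc |= 119<<14 -> acc=1958656 shift=21
  byte[9]=0x31 cont=0 payload=0x31=49: acc |= 49<<21 -> acc=104719104 shift=28 [end]
Varint 3: bytes[6:10] = 80 C6 F7 31 -> value 104719104 (4 byte(s))
  byte[10]=0x48 cont=0 payload=0x48=72: acc |= 72<<0 -> acc=72 shift=7 [end]
Varint 4: bytes[10:11] = 48 -> value 72 (1 byte(s))

Answer: 12730 220324215 104719104 72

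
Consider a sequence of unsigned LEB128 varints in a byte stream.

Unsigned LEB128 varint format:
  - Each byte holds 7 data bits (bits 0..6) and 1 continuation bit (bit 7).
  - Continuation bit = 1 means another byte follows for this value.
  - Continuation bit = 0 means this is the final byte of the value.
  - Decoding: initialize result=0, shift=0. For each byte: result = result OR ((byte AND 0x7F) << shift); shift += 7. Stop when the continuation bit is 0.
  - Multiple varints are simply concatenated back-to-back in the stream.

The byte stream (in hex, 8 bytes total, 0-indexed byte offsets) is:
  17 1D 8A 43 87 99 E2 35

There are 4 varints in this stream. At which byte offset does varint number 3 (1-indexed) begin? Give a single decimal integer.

  byte[0]=0x17 cont=0 payload=0x17=23: acc |= 23<<0 -> acc=23 shift=7 [end]
Varint 1: bytes[0:1] = 17 -> value 23 (1 byte(s))
  byte[1]=0x1D cont=0 payload=0x1D=29: acc |= 29<<0 -> acc=29 shift=7 [end]
Varint 2: bytes[1:2] = 1D -> value 29 (1 byte(s))
  byte[2]=0x8A cont=1 payload=0x0A=10: acc |= 10<<0 -> acc=10 shift=7
  byte[3]=0x43 cont=0 payload=0x43=67: acc |= 67<<7 -> acc=8586 shift=14 [end]
Varint 3: bytes[2:4] = 8A 43 -> value 8586 (2 byte(s))
  byte[4]=0x87 cont=1 payload=0x07=7: acc |= 7<<0 -> acc=7 shift=7
  byte[5]=0x99 cont=1 payload=0x19=25: acc |= 25<<7 -> acc=3207 shift=14
  byte[6]=0xE2 cont=1 payload=0x62=98: acc |= 98<<14 -> acc=1608839 shift=21
  byte[7]=0x35 cont=0 payload=0x35=53: acc |= 53<<21 -> acc=112757895 shift=28 [end]
Varint 4: bytes[4:8] = 87 99 E2 35 -> value 112757895 (4 byte(s))

Answer: 2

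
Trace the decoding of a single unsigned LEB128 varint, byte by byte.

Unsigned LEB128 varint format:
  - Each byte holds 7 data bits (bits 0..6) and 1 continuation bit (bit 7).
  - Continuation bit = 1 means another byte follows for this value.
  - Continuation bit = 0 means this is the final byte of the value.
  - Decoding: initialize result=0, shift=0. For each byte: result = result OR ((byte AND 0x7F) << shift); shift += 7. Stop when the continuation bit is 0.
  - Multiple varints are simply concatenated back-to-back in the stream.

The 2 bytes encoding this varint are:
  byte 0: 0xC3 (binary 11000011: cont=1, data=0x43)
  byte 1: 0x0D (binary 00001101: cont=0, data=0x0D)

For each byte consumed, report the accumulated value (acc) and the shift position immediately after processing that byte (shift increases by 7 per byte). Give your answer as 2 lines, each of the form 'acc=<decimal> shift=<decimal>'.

byte 0=0xC3: payload=0x43=67, contrib = 67<<0 = 67; acc -> 67, shift -> 7
byte 1=0x0D: payload=0x0D=13, contrib = 13<<7 = 1664; acc -> 1731, shift -> 14

Answer: acc=67 shift=7
acc=1731 shift=14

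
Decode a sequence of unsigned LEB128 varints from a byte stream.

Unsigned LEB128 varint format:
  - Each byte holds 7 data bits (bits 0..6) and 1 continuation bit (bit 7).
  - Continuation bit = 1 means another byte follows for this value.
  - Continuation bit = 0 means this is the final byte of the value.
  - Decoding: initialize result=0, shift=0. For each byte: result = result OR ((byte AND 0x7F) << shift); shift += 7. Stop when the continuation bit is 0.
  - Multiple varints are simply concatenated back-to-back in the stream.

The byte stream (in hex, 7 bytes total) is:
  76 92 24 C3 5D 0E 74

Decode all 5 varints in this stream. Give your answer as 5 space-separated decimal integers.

  byte[0]=0x76 cont=0 payload=0x76=118: acc |= 118<<0 -> acc=118 shift=7 [end]
Varint 1: bytes[0:1] = 76 -> value 118 (1 byte(s))
  byte[1]=0x92 cont=1 payload=0x12=18: acc |= 18<<0 -> acc=18 shift=7
  byte[2]=0x24 cont=0 payload=0x24=36: acc |= 36<<7 -> acc=4626 shift=14 [end]
Varint 2: bytes[1:3] = 92 24 -> value 4626 (2 byte(s))
  byte[3]=0xC3 cont=1 payload=0x43=67: acc |= 67<<0 -> acc=67 shift=7
  byte[4]=0x5D cont=0 payload=0x5D=93: acc |= 93<<7 -> acc=11971 shift=14 [end]
Varint 3: bytes[3:5] = C3 5D -> value 11971 (2 byte(s))
  byte[5]=0x0E cont=0 payload=0x0E=14: acc |= 14<<0 -> acc=14 shift=7 [end]
Varint 4: bytes[5:6] = 0E -> value 14 (1 byte(s))
  byte[6]=0x74 cont=0 payload=0x74=116: acc |= 116<<0 -> acc=116 shift=7 [end]
Varint 5: bytes[6:7] = 74 -> value 116 (1 byte(s))

Answer: 118 4626 11971 14 116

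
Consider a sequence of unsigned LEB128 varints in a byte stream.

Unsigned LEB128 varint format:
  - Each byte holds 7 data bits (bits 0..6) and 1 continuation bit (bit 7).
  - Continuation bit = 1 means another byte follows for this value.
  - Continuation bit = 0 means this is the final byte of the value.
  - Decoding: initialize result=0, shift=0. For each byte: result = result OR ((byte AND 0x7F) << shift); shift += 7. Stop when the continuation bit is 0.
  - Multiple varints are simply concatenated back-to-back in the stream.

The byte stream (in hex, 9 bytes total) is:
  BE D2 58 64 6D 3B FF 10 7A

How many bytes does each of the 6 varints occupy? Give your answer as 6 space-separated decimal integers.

Answer: 3 1 1 1 2 1

Derivation:
  byte[0]=0xBE cont=1 payload=0x3E=62: acc |= 62<<0 -> acc=62 shift=7
  byte[1]=0xD2 cont=1 payload=0x52=82: acc |= 82<<7 -> acc=10558 shift=14
  byte[2]=0x58 cont=0 payload=0x58=88: acc |= 88<<14 -> acc=1452350 shift=21 [end]
Varint 1: bytes[0:3] = BE D2 58 -> value 1452350 (3 byte(s))
  byte[3]=0x64 cont=0 payload=0x64=100: acc |= 100<<0 -> acc=100 shift=7 [end]
Varint 2: bytes[3:4] = 64 -> value 100 (1 byte(s))
  byte[4]=0x6D cont=0 payload=0x6D=109: acc |= 109<<0 -> acc=109 shift=7 [end]
Varint 3: bytes[4:5] = 6D -> value 109 (1 byte(s))
  byte[5]=0x3B cont=0 payload=0x3B=59: acc |= 59<<0 -> acc=59 shift=7 [end]
Varint 4: bytes[5:6] = 3B -> value 59 (1 byte(s))
  byte[6]=0xFF cont=1 payload=0x7F=127: acc |= 127<<0 -> acc=127 shift=7
  byte[7]=0x10 cont=0 payload=0x10=16: acc |= 16<<7 -> acc=2175 shift=14 [end]
Varint 5: bytes[6:8] = FF 10 -> value 2175 (2 byte(s))
  byte[8]=0x7A cont=0 payload=0x7A=122: acc |= 122<<0 -> acc=122 shift=7 [end]
Varint 6: bytes[8:9] = 7A -> value 122 (1 byte(s))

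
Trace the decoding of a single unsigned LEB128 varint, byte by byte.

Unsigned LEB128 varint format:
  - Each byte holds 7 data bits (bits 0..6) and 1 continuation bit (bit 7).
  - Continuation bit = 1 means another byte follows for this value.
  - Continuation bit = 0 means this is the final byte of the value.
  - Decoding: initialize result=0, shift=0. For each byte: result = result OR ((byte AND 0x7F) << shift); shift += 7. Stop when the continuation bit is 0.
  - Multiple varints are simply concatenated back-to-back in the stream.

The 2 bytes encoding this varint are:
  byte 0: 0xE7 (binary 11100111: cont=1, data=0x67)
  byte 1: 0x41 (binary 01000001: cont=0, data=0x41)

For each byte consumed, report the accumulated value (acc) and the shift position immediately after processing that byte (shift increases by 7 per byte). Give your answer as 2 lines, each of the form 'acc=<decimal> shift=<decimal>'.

byte 0=0xE7: payload=0x67=103, contrib = 103<<0 = 103; acc -> 103, shift -> 7
byte 1=0x41: payload=0x41=65, contrib = 65<<7 = 8320; acc -> 8423, shift -> 14

Answer: acc=103 shift=7
acc=8423 shift=14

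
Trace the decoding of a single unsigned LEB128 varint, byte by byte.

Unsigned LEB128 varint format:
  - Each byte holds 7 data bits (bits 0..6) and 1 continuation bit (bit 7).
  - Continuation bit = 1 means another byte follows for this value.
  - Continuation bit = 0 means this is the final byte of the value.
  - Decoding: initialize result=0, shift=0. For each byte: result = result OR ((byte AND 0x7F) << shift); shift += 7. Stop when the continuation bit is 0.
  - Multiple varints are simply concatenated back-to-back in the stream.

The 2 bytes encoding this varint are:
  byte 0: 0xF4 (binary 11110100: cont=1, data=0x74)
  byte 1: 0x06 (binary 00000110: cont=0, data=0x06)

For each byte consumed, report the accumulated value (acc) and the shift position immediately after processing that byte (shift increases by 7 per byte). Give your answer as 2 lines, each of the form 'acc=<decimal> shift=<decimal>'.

Answer: acc=116 shift=7
acc=884 shift=14

Derivation:
byte 0=0xF4: payload=0x74=116, contrib = 116<<0 = 116; acc -> 116, shift -> 7
byte 1=0x06: payload=0x06=6, contrib = 6<<7 = 768; acc -> 884, shift -> 14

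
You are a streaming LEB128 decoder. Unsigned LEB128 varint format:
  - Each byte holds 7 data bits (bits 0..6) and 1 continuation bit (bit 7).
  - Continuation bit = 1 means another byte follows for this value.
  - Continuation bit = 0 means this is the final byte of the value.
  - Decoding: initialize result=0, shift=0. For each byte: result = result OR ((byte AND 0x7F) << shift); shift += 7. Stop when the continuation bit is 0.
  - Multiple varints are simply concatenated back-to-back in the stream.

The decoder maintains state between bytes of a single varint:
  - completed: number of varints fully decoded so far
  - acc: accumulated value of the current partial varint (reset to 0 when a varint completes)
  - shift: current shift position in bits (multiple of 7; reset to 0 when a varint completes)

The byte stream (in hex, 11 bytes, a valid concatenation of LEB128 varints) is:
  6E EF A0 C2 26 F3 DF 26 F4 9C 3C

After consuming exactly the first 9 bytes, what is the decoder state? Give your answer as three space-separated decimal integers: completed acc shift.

byte[0]=0x6E cont=0 payload=0x6E: varint #1 complete (value=110); reset -> completed=1 acc=0 shift=0
byte[1]=0xEF cont=1 payload=0x6F: acc |= 111<<0 -> completed=1 acc=111 shift=7
byte[2]=0xA0 cont=1 payload=0x20: acc |= 32<<7 -> completed=1 acc=4207 shift=14
byte[3]=0xC2 cont=1 payload=0x42: acc |= 66<<14 -> completed=1 acc=1085551 shift=21
byte[4]=0x26 cont=0 payload=0x26: varint #2 complete (value=80777327); reset -> completed=2 acc=0 shift=0
byte[5]=0xF3 cont=1 payload=0x73: acc |= 115<<0 -> completed=2 acc=115 shift=7
byte[6]=0xDF cont=1 payload=0x5F: acc |= 95<<7 -> completed=2 acc=12275 shift=14
byte[7]=0x26 cont=0 payload=0x26: varint #3 complete (value=634867); reset -> completed=3 acc=0 shift=0
byte[8]=0xF4 cont=1 payload=0x74: acc |= 116<<0 -> completed=3 acc=116 shift=7

Answer: 3 116 7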